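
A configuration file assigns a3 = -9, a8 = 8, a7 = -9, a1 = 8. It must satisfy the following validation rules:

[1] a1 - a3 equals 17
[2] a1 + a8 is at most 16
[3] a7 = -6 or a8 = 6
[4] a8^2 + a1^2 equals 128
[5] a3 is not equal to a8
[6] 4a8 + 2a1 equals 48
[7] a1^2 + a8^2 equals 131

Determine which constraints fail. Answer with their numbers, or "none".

The assignment fails constraints 3, 7.

[1] a1 - a3 = 8 - (-9) = 17  holds
[2] a1 + a8 = 8 + 8 = 16; 16 ≤ 16  holds
[3] a7 = -9 ≠ -6 and a8 = 8 ≠ 6; both disjuncts false  fails
[4] a8^2 + a1^2 = 8^2 + 8^2 = 64 + 64 = 128  holds
[5] a3 = -9, a8 = 8; distinct  holds
[6] 4a8 + 2a1 = 4(8) + 2(8) = 48  holds
[7] a1^2 + a8^2 = 8^2 + 8^2 = 64 + 64 = 128, not 131  fails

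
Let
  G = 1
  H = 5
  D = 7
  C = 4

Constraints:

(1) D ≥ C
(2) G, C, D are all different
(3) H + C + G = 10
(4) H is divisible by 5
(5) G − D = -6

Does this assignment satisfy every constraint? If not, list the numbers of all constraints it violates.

(1) D = 7, C = 4; 7 ≥ 4 — holds.
(2) values 1, 4, 7 are pairwise distinct — holds.
(3) H + C + G = 5 + 4 + 1 = 10 — holds.
(4) 5 / 5 = 1, so 5 divides 5 — holds.
(5) G − D = 1 − 7 = -6 — holds.

All constraints are satisfied.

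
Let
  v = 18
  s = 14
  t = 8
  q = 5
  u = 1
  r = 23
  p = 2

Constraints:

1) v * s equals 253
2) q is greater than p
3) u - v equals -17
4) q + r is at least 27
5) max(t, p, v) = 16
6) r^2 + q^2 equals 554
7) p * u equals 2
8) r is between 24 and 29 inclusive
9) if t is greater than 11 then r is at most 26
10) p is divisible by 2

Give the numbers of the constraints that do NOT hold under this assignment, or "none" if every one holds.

Constraints 1, 5, and 8 are violated.

1) v * s = 18 * 14 = 252, not 253  fails
2) q = 5, p = 2; 5 > 2  holds
3) u - v = 1 - 18 = -17  holds
4) q + r = 5 + 23 = 28; 28 ≥ 27  holds
5) max(8, 2, 18) = 18, not 16  fails
6) r^2 + q^2 = 23^2 + 5^2 = 529 + 25 = 554  holds
7) p * u = 2 * 1 = 2  holds
8) r = 23 is outside [24, 29]  fails
9) t = 8, not > 11; antecedent false, conditional vacuously true  holds
10) 2 / 2 = 1, so 2 divides 2  holds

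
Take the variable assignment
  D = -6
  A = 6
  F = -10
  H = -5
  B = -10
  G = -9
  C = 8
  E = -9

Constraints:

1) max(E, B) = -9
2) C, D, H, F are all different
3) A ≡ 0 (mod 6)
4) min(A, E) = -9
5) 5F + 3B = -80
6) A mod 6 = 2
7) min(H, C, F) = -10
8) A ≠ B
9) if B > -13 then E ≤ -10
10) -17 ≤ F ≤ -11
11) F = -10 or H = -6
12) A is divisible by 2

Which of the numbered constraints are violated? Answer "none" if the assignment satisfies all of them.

1) max(-9, -10) = -9  holds
2) values 8, -6, -5, -10 are pairwise distinct  holds
3) 6 mod 6 = 0  holds
4) min(6, -9) = -9  holds
5) 5F + 3B = 5(-10) + 3(-10) = -80  holds
6) 6 mod 6 = 0, not 2  fails
7) min(-5, 8, -10) = -10  holds
8) A = 6, B = -10; distinct  holds
9) B = -10 > -13, so we need E ≤ -10; but E = -9 > -10  fails
10) F = -10 is outside [-17, -11]  fails
11) F = -10 = -10 (first disjunct)  holds
12) 6 / 2 = 3, so 2 divides 6  holds

Constraints 6, 9, 10 are violated.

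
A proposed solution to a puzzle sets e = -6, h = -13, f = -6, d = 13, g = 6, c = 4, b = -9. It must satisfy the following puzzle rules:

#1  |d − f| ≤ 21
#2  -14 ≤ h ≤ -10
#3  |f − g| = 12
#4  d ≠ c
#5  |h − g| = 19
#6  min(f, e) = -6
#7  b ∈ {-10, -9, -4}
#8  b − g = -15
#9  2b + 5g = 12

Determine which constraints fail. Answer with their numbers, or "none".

#1 |13 − (-6)| = 19; 19 ≤ 21 — satisfied.
#2 h = -13 lies in [-14, -10] — satisfied.
#3 |-6 − 6| = 12 — satisfied.
#4 d = 13, c = 4; distinct — satisfied.
#5 |-13 − 6| = 19 — satisfied.
#6 min(-6, -6) = -6 — satisfied.
#7 b = -9 is in {-10, -9, -4} — satisfied.
#8 b − g = -9 − 6 = -15 — satisfied.
#9 2b + 5g = 2(-9) + 5(6) = 12 — satisfied.

None — every constraint holds.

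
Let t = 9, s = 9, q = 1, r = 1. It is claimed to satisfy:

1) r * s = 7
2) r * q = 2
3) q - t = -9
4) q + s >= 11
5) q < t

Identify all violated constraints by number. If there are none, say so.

1) r * s = 1 * 9 = 9, not 7 — violated.
2) r * q = 1 * 1 = 1, not 2 — violated.
3) q - t = 1 - 9 = -8, not -9 — violated.
4) q + s = 1 + 9 = 10; 10 < 11, bound 11 not met — violated.
5) q = 1, t = 9; 1 < 9 — satisfied.

Violated: 1, 2, 3, 4.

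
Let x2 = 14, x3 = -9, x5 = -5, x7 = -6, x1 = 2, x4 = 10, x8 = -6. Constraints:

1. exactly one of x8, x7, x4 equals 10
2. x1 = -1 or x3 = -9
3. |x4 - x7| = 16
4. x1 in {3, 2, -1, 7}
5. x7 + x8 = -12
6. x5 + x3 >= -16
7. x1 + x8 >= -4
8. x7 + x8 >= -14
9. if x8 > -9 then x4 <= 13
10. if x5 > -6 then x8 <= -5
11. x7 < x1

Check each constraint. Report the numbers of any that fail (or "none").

No violations.

1. x8=-6, x7=-6, x4=10; 1 of them equals 10 — holds.
2. x1 = 2 ≠ -1, but x3 = -9 = -9 (second disjunct) — holds.
3. |10 - (-6)| = 16 — holds.
4. x1 = 2 is in {3, 2, -1, 7} — holds.
5. x7 + x8 = -6 + (-6) = -12 — holds.
6. x5 + x3 = -5 + (-9) = -14; -14 ≥ -16 — holds.
7. x1 + x8 = 2 + (-6) = -4; -4 ≥ -4 — holds.
8. x7 + x8 = -6 + (-6) = -12; -12 ≥ -14 — holds.
9. x8 = -6 > -9, so we need x4 ≤ 13; x4 = 10 ≤ 13 — holds.
10. x5 = -5 > -6, so we need x8 ≤ -5; x8 = -6 ≤ -5 — holds.
11. x7 = -6, x1 = 2; -6 < 2 — holds.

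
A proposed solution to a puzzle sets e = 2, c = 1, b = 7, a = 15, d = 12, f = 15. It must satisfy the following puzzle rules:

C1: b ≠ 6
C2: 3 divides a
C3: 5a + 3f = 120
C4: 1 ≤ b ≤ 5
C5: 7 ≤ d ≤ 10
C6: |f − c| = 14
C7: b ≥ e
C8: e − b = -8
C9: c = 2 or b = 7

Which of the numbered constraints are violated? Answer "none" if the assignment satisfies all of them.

C1: b = 7, and 7 ≠ 6  ✓
C2: 15 / 3 = 5, so 3 divides 15  ✓
C3: 5a + 3f = 5(15) + 3(15) = 120  ✓
C4: b = 7 is outside [1, 5]  ✗
C5: d = 12 is outside [7, 10]  ✗
C6: |15 − 1| = 14  ✓
C7: b = 7, e = 2; 7 ≥ 2  ✓
C8: e − b = 2 − 7 = -5, not -8  ✗
C9: c = 1 ≠ 2, but b = 7 = 7 (second disjunct)  ✓

No — constraints 4, 5, 8 are not satisfied.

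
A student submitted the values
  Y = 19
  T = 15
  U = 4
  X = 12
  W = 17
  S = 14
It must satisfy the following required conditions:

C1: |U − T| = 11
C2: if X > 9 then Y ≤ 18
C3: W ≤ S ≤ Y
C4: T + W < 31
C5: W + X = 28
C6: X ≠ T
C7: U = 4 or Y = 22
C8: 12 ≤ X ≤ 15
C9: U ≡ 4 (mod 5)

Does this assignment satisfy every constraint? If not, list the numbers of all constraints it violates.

C1: |4 − 15| = 11 — OK.
C2: X = 12 > 9, so we need Y ≤ 18; but Y = 19 > 18 — violated.
C3: values 17, 14, 19; W = 17 is not ≤ S = 14 — violated.
C4: T + W = 15 + 17 = 32; 32 ≥ 31, bound 31 not met — violated.
C5: W + X = 17 + 12 = 29, not 28 — violated.
C6: X = 12, T = 15; distinct — OK.
C7: U = 4 = 4 (first disjunct) — OK.
C8: X = 12 lies in [12, 15] — OK.
C9: 4 mod 5 = 4 — OK.

No — constraints 2, 3, 4, and 5 are not satisfied.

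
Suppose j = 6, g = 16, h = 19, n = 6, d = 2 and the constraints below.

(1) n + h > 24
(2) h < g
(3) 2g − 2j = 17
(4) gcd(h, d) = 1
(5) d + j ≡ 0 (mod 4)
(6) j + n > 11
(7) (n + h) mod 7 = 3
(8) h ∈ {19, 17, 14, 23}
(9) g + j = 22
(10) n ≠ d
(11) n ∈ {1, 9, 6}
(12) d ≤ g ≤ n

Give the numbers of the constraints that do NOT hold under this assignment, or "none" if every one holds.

(1) n + h = 6 + 19 = 25; 25 > 24 — holds.
(2) h = 19, g = 16; 19 ≥ 16 (want <) — fails.
(3) 2g − 2j = 2(16) − 2(6) = 20, not 17 — fails.
(4) gcd(19, 2) = 1 — holds.
(5) d + j = 8; 8 mod 4 = 0 — holds.
(6) j + n = 6 + 6 = 12; 12 > 11 — holds.
(7) n + h = 25; 25 mod 7 = 4, not 3 — fails.
(8) h = 19 is in {19, 17, 14, 23} — holds.
(9) g + j = 16 + 6 = 22 — holds.
(10) n = 6, d = 2; distinct — holds.
(11) n = 6 is in {1, 9, 6} — holds.
(12) values 2, 16, 6; g = 16 is not ≤ n = 6 — fails.

Constraints 2, 3, 7, 12 are violated.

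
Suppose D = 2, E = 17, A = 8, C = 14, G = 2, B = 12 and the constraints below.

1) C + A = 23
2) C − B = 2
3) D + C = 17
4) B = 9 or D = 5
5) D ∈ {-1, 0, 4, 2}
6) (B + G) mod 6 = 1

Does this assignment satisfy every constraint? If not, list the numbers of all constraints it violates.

1) C + A = 14 + 8 = 22, not 23 — does not hold.
2) C − B = 14 − 12 = 2 — holds.
3) D + C = 2 + 14 = 16, not 17 — does not hold.
4) B = 12 ≠ 9 and D = 2 ≠ 5; both disjuncts false — does not hold.
5) D = 2 is in {-1, 0, 4, 2} — holds.
6) B + G = 14; 14 mod 6 = 2, not 1 — does not hold.

Constraints 1, 3, 4, 6 do not hold.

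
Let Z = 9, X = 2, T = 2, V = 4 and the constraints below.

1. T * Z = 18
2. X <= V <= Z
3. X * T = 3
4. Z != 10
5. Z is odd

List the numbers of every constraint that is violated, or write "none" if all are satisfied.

1. T * Z = 2 * 9 = 18 — holds.
2. values 2 <= 4 <= 9 — holds.
3. X * T = 2 * 2 = 4, not 3 — fails.
4. Z = 9, and 9 ≠ 10 — holds.
5. Z = 9 is odd — holds.

Constraint 3 is violated.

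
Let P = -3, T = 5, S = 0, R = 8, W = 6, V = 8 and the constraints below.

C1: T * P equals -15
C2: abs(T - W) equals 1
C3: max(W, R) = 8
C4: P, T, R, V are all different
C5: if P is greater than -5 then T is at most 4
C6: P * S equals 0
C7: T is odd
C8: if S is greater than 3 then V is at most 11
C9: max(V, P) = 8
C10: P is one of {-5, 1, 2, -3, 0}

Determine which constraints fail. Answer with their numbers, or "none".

The assignment fails constraints 4 and 5.

C1: T * P = 5 * (-3) = -15  true
C2: abs(5 - 6) = 1  true
C3: max(6, 8) = 8  true
C4: R = V = 8, not all different  false
C5: P = -3 > -5, so we need T ≤ 4; but T = 5 > 4  false
C6: P * S = -3 * 0 = 0  true
C7: T = 5 is odd  true
C8: S = 0, not > 3; antecedent false, conditional vacuously true  true
C9: max(8, -3) = 8  true
C10: P = -3 is in {-5, 1, 2, -3, 0}  true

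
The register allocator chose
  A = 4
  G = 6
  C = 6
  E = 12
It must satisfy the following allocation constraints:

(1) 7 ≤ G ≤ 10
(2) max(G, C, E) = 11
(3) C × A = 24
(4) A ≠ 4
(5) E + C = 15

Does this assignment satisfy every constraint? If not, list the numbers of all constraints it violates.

No — constraints 1, 2, 4, and 5 are not satisfied.

(1) G = 6 is outside [7, 10]  false
(2) max(6, 6, 12) = 12, not 11  false
(3) C × A = 6 × 4 = 24  true
(4) A = 4, but 4 is required to differ  false
(5) E + C = 12 + 6 = 18, not 15  false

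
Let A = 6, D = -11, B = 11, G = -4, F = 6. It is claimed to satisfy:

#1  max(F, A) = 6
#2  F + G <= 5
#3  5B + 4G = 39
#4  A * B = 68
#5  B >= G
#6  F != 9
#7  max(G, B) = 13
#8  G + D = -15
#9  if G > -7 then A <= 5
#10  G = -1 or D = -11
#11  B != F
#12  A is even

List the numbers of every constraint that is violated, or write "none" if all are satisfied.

#1 max(6, 6) = 6 — OK.
#2 F + G = 6 + (-4) = 2; 2 ≤ 5 — OK.
#3 5B + 4G = 5(11) + 4(-4) = 39 — OK.
#4 A * B = 6 * 11 = 66, not 68 — violated.
#5 B = 11, G = -4; 11 ≥ -4 — OK.
#6 F = 6, and 6 ≠ 9 — OK.
#7 max(-4, 11) = 11, not 13 — violated.
#8 G + D = -4 + (-11) = -15 — OK.
#9 G = -4 > -7, so we need A ≤ 5; but A = 6 > 5 — violated.
#10 G = -4 ≠ -1, but D = -11 = -11 (second disjunct) — OK.
#11 B = 11, F = 6; distinct — OK.
#12 A = 6 is even — OK.

Constraints 4, 7, and 9 do not hold.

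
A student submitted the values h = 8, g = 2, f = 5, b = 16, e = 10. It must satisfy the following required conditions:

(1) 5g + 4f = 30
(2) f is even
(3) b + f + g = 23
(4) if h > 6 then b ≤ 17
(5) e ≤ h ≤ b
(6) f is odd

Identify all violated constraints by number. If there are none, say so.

The assignment fails constraints 2 and 5.

(1) 5g + 4f = 5(2) + 4(5) = 30  yes
(2) f = 5 is odd  no
(3) b + f + g = 16 + 5 + 2 = 23  yes
(4) h = 8 > 6, so we need b ≤ 17; b = 16 ≤ 17  yes
(5) values 10, 8, 16; e = 10 is not ≤ h = 8  no
(6) f = 5 is odd  yes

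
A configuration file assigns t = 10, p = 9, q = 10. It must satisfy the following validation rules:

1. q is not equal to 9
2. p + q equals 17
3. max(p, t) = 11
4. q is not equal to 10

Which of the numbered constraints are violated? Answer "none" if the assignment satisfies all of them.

1. q = 10, and 10 ≠ 9 — satisfied.
2. p + q = 9 + 10 = 19, not 17 — violated.
3. max(9, 10) = 10, not 11 — violated.
4. q = 10, but 10 is required to differ — violated.

Constraints 2, 3, and 4 do not hold.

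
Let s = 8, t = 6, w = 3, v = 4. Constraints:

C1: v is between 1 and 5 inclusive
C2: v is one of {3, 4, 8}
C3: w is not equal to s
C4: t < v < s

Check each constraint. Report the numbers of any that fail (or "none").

Constraint 4 is violated.

C1: v = 4 lies in [1, 5]  true
C2: v = 4 is in {3, 4, 8}  true
C3: w = 3, s = 8; distinct  true
C4: values 6, 4, 8; t = 6 is not < v = 4  false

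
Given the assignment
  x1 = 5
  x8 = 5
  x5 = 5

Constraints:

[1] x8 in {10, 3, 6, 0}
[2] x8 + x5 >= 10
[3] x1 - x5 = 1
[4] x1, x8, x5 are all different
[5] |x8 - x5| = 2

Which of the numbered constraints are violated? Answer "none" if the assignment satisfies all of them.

Violated: 1, 3, 4, and 5.

[1] x8 = 5 is not in {10, 3, 6, 0}  fails
[2] x8 + x5 = 5 + 5 = 10; 10 ≥ 10  holds
[3] x1 - x5 = 5 - 5 = 0, not 1  fails
[4] x1 = x8 = 5, not all different  fails
[5] |5 - 5| = 0, not 2  fails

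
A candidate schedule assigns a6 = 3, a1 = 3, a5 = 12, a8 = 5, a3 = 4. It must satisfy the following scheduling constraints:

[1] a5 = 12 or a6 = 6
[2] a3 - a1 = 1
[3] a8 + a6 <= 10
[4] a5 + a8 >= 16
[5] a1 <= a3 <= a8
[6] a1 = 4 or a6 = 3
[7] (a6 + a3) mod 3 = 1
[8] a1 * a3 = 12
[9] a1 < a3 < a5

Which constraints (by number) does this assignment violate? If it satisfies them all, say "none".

Yes — all constraints hold.

[1] a5 = 12 = 12 (first disjunct)  OK
[2] a3 - a1 = 4 - 3 = 1  OK
[3] a8 + a6 = 5 + 3 = 8; 8 ≤ 10  OK
[4] a5 + a8 = 12 + 5 = 17; 17 ≥ 16  OK
[5] values 3 <= 4 <= 5  OK
[6] a1 = 3 ≠ 4, but a6 = 3 = 3 (second disjunct)  OK
[7] a6 + a3 = 7; 7 mod 3 = 1  OK
[8] a1 * a3 = 3 * 4 = 12  OK
[9] values 3 < 4 < 12  OK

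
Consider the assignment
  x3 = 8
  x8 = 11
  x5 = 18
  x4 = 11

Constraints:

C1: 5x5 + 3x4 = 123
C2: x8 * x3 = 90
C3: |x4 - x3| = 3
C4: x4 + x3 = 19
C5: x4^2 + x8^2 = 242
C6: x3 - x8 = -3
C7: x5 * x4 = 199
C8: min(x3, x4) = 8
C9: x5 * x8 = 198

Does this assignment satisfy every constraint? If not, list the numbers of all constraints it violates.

Constraints 2 and 7 do not hold.

C1: 5x5 + 3x4 = 5(18) + 3(11) = 123  ✔
C2: x8 * x3 = 11 * 8 = 88, not 90  ✘
C3: |11 - 8| = 3  ✔
C4: x4 + x3 = 11 + 8 = 19  ✔
C5: x4^2 + x8^2 = 11^2 + 11^2 = 121 + 121 = 242  ✔
C6: x3 - x8 = 8 - 11 = -3  ✔
C7: x5 * x4 = 18 * 11 = 198, not 199  ✘
C8: min(8, 11) = 8  ✔
C9: x5 * x8 = 18 * 11 = 198  ✔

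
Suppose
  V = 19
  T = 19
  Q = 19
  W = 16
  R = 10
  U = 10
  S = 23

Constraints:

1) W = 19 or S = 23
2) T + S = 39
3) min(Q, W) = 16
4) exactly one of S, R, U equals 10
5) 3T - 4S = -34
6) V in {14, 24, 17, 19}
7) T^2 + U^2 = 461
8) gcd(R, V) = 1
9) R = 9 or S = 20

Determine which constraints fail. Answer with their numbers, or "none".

Constraints 2, 4, 5, and 9 do not hold.

1) W = 16 ≠ 19, but S = 23 = 23 (second disjunct)  ✓
2) T + S = 19 + 23 = 42, not 39  ✗
3) min(19, 16) = 16  ✓
4) S=23, R=10, U=10; 2 of them equal 10, not exactly one  ✗
5) 3T - 4S = 3(19) - 4(23) = -35, not -34  ✗
6) V = 19 is in {14, 24, 17, 19}  ✓
7) T^2 + U^2 = 19^2 + 10^2 = 361 + 100 = 461  ✓
8) gcd(10, 19) = 1  ✓
9) R = 10 ≠ 9 and S = 23 ≠ 20; both disjuncts false  ✗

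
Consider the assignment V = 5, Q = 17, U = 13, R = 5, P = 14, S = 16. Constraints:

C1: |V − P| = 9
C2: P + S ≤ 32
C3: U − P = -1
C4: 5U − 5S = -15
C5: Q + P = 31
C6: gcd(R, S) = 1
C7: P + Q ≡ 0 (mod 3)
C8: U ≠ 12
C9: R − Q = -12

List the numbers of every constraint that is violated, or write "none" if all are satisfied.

Constraint 7 does not hold.

C1: |5 − 14| = 9  yes
C2: P + S = 14 + 16 = 30; 30 ≤ 32  yes
C3: U − P = 13 − 14 = -1  yes
C4: 5U − 5S = 5(13) − 5(16) = -15  yes
C5: Q + P = 17 + 14 = 31  yes
C6: gcd(5, 16) = 1  yes
C7: P + Q = 31; 31 mod 3 = 1, not 0  no
C8: U = 13, and 13 ≠ 12  yes
C9: R − Q = 5 − 17 = -12  yes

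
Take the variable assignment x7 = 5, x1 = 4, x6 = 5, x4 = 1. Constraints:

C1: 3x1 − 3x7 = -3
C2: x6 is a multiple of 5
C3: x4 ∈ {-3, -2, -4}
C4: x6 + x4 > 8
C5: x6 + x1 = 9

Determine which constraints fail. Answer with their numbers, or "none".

Constraints 3 and 4 are violated.

C1: 3x1 − 3x7 = 3(4) − 3(5) = -3 — OK.
C2: 5 / 5 = 1, so 5 divides 5 — OK.
C3: x4 = 1 is not in {-3, -2, -4} — violated.
C4: x6 + x4 = 5 + 1 = 6; 6 ≤ 8, bound 8 not met — violated.
C5: x6 + x1 = 5 + 4 = 9 — OK.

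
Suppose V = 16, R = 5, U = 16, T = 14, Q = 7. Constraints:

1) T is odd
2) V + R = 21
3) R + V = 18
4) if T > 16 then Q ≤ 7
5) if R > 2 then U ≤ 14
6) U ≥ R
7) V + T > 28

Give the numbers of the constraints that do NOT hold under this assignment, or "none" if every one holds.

Violated: 1, 3, 5.

1) T = 14 is even  ✘
2) V + R = 16 + 5 = 21  ✔
3) R + V = 5 + 16 = 21, not 18  ✘
4) T = 14, not > 16; antecedent false, conditional vacuously true  ✔
5) R = 5 > 2, so we need U ≤ 14; but U = 16 > 14  ✘
6) U = 16, R = 5; 16 ≥ 5  ✔
7) V + T = 16 + 14 = 30; 30 > 28  ✔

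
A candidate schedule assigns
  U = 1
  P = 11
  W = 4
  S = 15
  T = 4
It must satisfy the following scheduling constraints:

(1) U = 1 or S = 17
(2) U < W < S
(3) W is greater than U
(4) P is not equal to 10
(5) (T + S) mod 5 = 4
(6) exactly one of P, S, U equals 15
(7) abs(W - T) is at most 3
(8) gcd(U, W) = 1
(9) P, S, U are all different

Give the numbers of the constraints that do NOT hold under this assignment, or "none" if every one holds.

No violations.

(1) U = 1 = 1 (first disjunct)  ✔
(2) values 1 < 4 < 15  ✔
(3) W = 4, U = 1; 4 > 1  ✔
(4) P = 11, and 11 ≠ 10  ✔
(5) T + S = 19; 19 mod 5 = 4  ✔
(6) P=11, S=15, U=1; 1 of them equals 15  ✔
(7) abs(4 - 4) = 0; 0 ≤ 3  ✔
(8) gcd(1, 4) = 1  ✔
(9) values 11, 15, 1 are pairwise distinct  ✔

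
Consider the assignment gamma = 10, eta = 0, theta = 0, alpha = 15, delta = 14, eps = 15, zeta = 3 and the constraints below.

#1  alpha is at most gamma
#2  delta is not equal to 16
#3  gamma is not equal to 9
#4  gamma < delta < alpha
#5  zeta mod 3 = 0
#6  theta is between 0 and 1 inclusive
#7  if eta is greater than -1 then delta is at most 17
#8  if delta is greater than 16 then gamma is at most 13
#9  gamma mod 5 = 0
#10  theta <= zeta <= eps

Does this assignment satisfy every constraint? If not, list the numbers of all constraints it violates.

#1 alpha = 15, gamma = 10; 15 > 10 (want ≤) — violated.
#2 delta = 14, and 14 ≠ 16 — OK.
#3 gamma = 10, and 10 ≠ 9 — OK.
#4 values 10 < 14 < 15 — OK.
#5 3 mod 3 = 0 — OK.
#6 theta = 0 lies in [0, 1] — OK.
#7 eta = 0 > -1, so we need delta ≤ 17; delta = 14 ≤ 17 — OK.
#8 delta = 14, not > 16; antecedent false, conditional vacuously true — OK.
#9 10 mod 5 = 0 — OK.
#10 values 0 <= 3 <= 15 — OK.

The assignment fails constraint 1.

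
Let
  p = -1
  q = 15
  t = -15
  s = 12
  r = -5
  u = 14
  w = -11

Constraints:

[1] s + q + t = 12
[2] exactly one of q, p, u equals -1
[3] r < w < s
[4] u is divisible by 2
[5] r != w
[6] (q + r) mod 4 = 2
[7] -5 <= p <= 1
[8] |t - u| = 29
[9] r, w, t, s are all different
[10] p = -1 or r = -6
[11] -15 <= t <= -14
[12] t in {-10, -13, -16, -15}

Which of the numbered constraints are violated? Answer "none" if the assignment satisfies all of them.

Constraint 3 does not hold.

[1] s + q + t = 12 + 15 + (-15) = 12  holds
[2] q=15, p=-1, u=14; 1 of them equals -1  holds
[3] values -5, -11, 12; r = -5 is not < w = -11  fails
[4] 14 / 2 = 7, so 2 divides 14  holds
[5] r = -5, w = -11; distinct  holds
[6] q + r = 10; 10 mod 4 = 2  holds
[7] p = -1 lies in [-5, 1]  holds
[8] |-15 - 14| = 29  holds
[9] values -5, -11, -15, 12 are pairwise distinct  holds
[10] p = -1 = -1 (first disjunct)  holds
[11] t = -15 lies in [-15, -14]  holds
[12] t = -15 is in {-10, -13, -16, -15}  holds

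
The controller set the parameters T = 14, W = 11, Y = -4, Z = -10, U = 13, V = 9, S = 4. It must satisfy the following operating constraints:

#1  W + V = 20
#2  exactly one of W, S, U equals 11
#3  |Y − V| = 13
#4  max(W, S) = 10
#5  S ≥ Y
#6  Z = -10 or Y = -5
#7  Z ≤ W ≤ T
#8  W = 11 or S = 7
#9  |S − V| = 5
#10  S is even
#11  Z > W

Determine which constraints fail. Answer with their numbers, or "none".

The assignment fails constraints 4 and 11.

#1 W + V = 11 + 9 = 20  yes
#2 W=11, S=4, U=13; 1 of them equals 11  yes
#3 |-4 − 9| = 13  yes
#4 max(11, 4) = 11, not 10  no
#5 S = 4, Y = -4; 4 ≥ -4  yes
#6 Z = -10 = -10 (first disjunct)  yes
#7 values -10 ≤ 11 ≤ 14  yes
#8 W = 11 = 11 (first disjunct)  yes
#9 |4 − 9| = 5  yes
#10 S = 4 is even  yes
#11 Z = -10, W = 11; -10 ≤ 11 (want >)  no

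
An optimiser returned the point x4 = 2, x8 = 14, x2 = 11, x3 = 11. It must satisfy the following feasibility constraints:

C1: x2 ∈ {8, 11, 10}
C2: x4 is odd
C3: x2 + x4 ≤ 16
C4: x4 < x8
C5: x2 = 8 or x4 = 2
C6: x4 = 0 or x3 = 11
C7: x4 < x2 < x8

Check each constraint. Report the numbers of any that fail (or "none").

Constraint 2 does not hold.

C1: x2 = 11 is in {8, 11, 10}  holds
C2: x4 = 2 is even  fails
C3: x2 + x4 = 11 + 2 = 13; 13 ≤ 16  holds
C4: x4 = 2, x8 = 14; 2 < 14  holds
C5: x2 = 11 ≠ 8, but x4 = 2 = 2 (second disjunct)  holds
C6: x4 = 2 ≠ 0, but x3 = 11 = 11 (second disjunct)  holds
C7: values 2 < 11 < 14  holds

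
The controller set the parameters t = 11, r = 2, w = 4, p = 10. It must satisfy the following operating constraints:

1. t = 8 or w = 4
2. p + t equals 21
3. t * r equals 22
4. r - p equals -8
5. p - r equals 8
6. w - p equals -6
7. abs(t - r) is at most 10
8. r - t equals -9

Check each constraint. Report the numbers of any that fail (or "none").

None — every constraint holds.

1. t = 11 ≠ 8, but w = 4 = 4 (second disjunct)  OK
2. p + t = 10 + 11 = 21  OK
3. t * r = 11 * 2 = 22  OK
4. r - p = 2 - 10 = -8  OK
5. p - r = 10 - 2 = 8  OK
6. w - p = 4 - 10 = -6  OK
7. abs(11 - 2) = 9; 9 ≤ 10  OK
8. r - t = 2 - 11 = -9  OK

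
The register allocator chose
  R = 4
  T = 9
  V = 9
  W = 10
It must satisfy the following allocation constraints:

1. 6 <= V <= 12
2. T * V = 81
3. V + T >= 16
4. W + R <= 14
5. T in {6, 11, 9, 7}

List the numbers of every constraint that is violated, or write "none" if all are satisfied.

Yes — all constraints hold.

1. V = 9 lies in [6, 12]  holds
2. T * V = 9 * 9 = 81  holds
3. V + T = 9 + 9 = 18; 18 ≥ 16  holds
4. W + R = 10 + 4 = 14; 14 ≤ 14  holds
5. T = 9 is in {6, 11, 9, 7}  holds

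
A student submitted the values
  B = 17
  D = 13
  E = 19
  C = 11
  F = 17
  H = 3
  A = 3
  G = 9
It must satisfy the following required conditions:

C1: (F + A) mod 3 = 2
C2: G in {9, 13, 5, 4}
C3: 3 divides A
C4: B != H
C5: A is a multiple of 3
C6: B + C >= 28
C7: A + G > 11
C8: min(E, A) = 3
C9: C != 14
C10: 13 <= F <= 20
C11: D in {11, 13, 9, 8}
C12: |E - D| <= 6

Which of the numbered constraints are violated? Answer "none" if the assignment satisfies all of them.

None — every constraint holds.

C1: F + A = 20; 20 mod 3 = 2  OK
C2: G = 9 is in {9, 13, 5, 4}  OK
C3: 3 / 3 = 1, so 3 divides 3  OK
C4: B = 17, H = 3; distinct  OK
C5: 3 / 3 = 1, so 3 divides 3  OK
C6: B + C = 17 + 11 = 28; 28 ≥ 28  OK
C7: A + G = 3 + 9 = 12; 12 > 11  OK
C8: min(19, 3) = 3  OK
C9: C = 11, and 11 ≠ 14  OK
C10: F = 17 lies in [13, 20]  OK
C11: D = 13 is in {11, 13, 9, 8}  OK
C12: |19 - 13| = 6; 6 ≤ 6  OK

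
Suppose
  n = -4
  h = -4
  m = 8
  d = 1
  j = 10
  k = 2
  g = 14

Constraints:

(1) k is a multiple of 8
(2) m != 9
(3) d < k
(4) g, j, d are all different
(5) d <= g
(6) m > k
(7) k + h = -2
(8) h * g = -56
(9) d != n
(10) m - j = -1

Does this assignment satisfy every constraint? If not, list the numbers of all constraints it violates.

(1) 2 = 8*0 + 2, so 8 does not divide 2 — does not hold.
(2) m = 8, and 8 ≠ 9 — holds.
(3) d = 1, k = 2; 1 < 2 — holds.
(4) values 14, 10, 1 are pairwise distinct — holds.
(5) d = 1, g = 14; 1 ≤ 14 — holds.
(6) m = 8, k = 2; 8 > 2 — holds.
(7) k + h = 2 + (-4) = -2 — holds.
(8) h * g = -4 * 14 = -56 — holds.
(9) d = 1, n = -4; distinct — holds.
(10) m - j = 8 - 10 = -2, not -1 — does not hold.

Violated: 1 and 10.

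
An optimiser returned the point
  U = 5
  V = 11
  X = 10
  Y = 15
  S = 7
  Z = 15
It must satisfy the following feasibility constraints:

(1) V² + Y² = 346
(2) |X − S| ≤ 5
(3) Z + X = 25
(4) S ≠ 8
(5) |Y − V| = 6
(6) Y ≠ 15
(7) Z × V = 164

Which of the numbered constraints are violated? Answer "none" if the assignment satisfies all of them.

Violated: 5, 6, and 7.

(1) V² + Y² = 11² + 15² = 121 + 225 = 346 — satisfied.
(2) |10 − 7| = 3; 3 ≤ 5 — satisfied.
(3) Z + X = 15 + 10 = 25 — satisfied.
(4) S = 7, and 7 ≠ 8 — satisfied.
(5) |15 − 11| = 4, not 6 — violated.
(6) Y = 15, but 15 is required to differ — violated.
(7) Z × V = 15 × 11 = 165, not 164 — violated.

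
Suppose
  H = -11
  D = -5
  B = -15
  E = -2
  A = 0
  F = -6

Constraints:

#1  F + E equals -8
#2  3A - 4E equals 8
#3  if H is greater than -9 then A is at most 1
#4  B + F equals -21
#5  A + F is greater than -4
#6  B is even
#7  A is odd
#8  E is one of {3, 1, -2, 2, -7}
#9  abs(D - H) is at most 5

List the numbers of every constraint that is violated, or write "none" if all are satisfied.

#1 F + E = -6 + (-2) = -8  true
#2 3A - 4E = 3(0) - 4(-2) = 8  true
#3 H = -11, not > -9; antecedent false, conditional vacuously true  true
#4 B + F = -15 + (-6) = -21  true
#5 A + F = 0 + (-6) = -6; -6 ≤ -4, bound -4 not met  false
#6 B = -15 is odd  false
#7 A = 0 is even  false
#8 E = -2 is in {3, 1, -2, 2, -7}  true
#9 abs(-5 - (-11)) = 6; 6 > 5, exceeds bound 5  false

Constraints 5, 6, 7, and 9 do not hold.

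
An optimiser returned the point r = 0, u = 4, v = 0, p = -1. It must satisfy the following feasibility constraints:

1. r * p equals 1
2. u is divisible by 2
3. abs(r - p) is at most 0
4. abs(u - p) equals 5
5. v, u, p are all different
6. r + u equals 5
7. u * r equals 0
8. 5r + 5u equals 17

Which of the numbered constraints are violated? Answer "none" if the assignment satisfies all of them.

Violated: 1, 3, 6, 8.

1. r * p = 0 * (-1) = 0, not 1 — violated.
2. 4 / 2 = 2, so 2 divides 4 — OK.
3. abs(0 - (-1)) = 1; 1 > 0, exceeds bound 0 — violated.
4. abs(4 - (-1)) = 5 — OK.
5. values 0, 4, -1 are pairwise distinct — OK.
6. r + u = 0 + 4 = 4, not 5 — violated.
7. u * r = 4 * 0 = 0 — OK.
8. 5r + 5u = 5(0) + 5(4) = 20, not 17 — violated.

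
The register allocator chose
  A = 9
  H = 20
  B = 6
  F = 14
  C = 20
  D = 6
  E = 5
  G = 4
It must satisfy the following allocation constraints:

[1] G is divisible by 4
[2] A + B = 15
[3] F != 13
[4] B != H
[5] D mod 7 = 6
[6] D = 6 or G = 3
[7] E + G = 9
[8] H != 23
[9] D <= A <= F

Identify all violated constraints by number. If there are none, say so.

None — every constraint holds.

[1] 4 / 4 = 1, so 4 divides 4  ✓
[2] A + B = 9 + 6 = 15  ✓
[3] F = 14, and 14 ≠ 13  ✓
[4] B = 6, H = 20; distinct  ✓
[5] 6 mod 7 = 6  ✓
[6] D = 6 = 6 (first disjunct)  ✓
[7] E + G = 5 + 4 = 9  ✓
[8] H = 20, and 20 ≠ 23  ✓
[9] values 6 <= 9 <= 14  ✓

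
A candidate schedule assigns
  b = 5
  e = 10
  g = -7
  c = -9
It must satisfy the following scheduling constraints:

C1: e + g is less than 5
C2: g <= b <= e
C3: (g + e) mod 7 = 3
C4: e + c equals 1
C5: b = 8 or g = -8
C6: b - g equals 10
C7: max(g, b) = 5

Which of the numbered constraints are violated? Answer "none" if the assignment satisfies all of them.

No — constraints 5 and 6 are not satisfied.

C1: e + g = 10 + (-7) = 3; 3 < 5 — holds.
C2: values -7 <= 5 <= 10 — holds.
C3: g + e = 3; 3 mod 7 = 3 — holds.
C4: e + c = 10 + (-9) = 1 — holds.
C5: b = 5 ≠ 8 and g = -7 ≠ -8; both disjuncts false — does not hold.
C6: b - g = 5 - (-7) = 12, not 10 — does not hold.
C7: max(-7, 5) = 5 — holds.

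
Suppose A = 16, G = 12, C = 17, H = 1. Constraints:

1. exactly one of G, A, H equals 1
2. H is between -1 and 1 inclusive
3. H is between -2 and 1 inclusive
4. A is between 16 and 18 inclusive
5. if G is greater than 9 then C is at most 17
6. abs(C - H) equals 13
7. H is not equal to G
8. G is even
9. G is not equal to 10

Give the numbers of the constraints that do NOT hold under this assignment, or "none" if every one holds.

No — constraint 6 is not satisfied.

1. G=12, A=16, H=1; 1 of them equals 1 — holds.
2. H = 1 lies in [-1, 1] — holds.
3. H = 1 lies in [-2, 1] — holds.
4. A = 16 lies in [16, 18] — holds.
5. G = 12 > 9, so we need C ≤ 17; C = 17 ≤ 17 — holds.
6. abs(17 - 1) = 16, not 13 — fails.
7. H = 1, G = 12; distinct — holds.
8. G = 12 is even — holds.
9. G = 12, and 12 ≠ 10 — holds.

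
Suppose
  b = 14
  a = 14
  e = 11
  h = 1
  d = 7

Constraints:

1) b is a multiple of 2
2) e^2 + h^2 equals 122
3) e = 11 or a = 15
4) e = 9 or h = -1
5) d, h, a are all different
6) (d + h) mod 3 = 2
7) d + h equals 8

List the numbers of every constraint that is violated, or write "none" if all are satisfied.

1) 14 / 2 = 7, so 2 divides 14 — holds.
2) e^2 + h^2 = 11^2 + 1^2 = 121 + 1 = 122 — holds.
3) e = 11 = 11 (first disjunct) — holds.
4) e = 11 ≠ 9 and h = 1 ≠ -1; both disjuncts false — fails.
5) values 7, 1, 14 are pairwise distinct — holds.
6) d + h = 8; 8 mod 3 = 2 — holds.
7) d + h = 7 + 1 = 8 — holds.

Constraint 4 is violated.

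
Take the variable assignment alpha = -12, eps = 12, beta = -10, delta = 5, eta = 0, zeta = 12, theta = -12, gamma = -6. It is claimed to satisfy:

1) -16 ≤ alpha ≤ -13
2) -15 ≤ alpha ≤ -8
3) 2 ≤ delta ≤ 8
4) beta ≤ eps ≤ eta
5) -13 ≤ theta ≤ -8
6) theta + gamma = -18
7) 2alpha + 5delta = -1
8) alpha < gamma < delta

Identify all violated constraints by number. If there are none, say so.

1) alpha = -12 is outside [-16, -13] — fails.
2) alpha = -12 lies in [-15, -8] — holds.
3) delta = 5 lies in [2, 8] — holds.
4) values -10, 12, 0; eps = 12 is not ≤ eta = 0 — fails.
5) theta = -12 lies in [-13, -8] — holds.
6) theta + gamma = -12 + (-6) = -18 — holds.
7) 2alpha + 5delta = 2(-12) + 5(5) = 1, not -1 — fails.
8) values -12 < -6 < 5 — holds.

Constraints 1, 4, and 7 do not hold.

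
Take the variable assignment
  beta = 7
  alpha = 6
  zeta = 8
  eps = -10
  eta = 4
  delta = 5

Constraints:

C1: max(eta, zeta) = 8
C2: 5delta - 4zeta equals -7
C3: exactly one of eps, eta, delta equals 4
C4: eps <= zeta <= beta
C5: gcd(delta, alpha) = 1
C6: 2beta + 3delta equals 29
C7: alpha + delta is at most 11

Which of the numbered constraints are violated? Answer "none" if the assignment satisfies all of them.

C1: max(4, 8) = 8  yes
C2: 5delta - 4zeta = 5(5) - 4(8) = -7  yes
C3: eps=-10, eta=4, delta=5; 1 of them equals 4  yes
C4: values -10, 8, 7; zeta = 8 is not <= beta = 7  no
C5: gcd(5, 6) = 1  yes
C6: 2beta + 3delta = 2(7) + 3(5) = 29  yes
C7: alpha + delta = 6 + 5 = 11; 11 ≤ 11  yes

Constraint 4 does not hold.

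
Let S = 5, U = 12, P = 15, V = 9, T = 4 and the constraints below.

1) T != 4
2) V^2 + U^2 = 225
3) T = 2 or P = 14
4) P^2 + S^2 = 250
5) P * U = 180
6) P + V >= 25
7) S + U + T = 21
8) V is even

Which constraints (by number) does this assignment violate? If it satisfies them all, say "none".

Violated: 1, 3, 6, and 8.

1) T = 4, but 4 is required to differ — violated.
2) V^2 + U^2 = 9^2 + 12^2 = 81 + 144 = 225 — satisfied.
3) T = 4 ≠ 2 and P = 15 ≠ 14; both disjuncts false — violated.
4) P^2 + S^2 = 15^2 + 5^2 = 225 + 25 = 250 — satisfied.
5) P * U = 15 * 12 = 180 — satisfied.
6) P + V = 15 + 9 = 24; 24 < 25, bound 25 not met — violated.
7) S + U + T = 5 + 12 + 4 = 21 — satisfied.
8) V = 9 is odd — violated.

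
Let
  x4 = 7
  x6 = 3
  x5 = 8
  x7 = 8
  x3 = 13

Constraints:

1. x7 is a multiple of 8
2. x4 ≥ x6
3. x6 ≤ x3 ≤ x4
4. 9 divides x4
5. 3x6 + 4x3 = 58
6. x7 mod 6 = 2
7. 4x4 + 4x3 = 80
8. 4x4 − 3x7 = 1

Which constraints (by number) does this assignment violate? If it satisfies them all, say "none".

No — constraints 3, 4, 5, 8 are not satisfied.

1. 8 / 8 = 1, so 8 divides 8 — holds.
2. x4 = 7, x6 = 3; 7 ≥ 3 — holds.
3. values 3, 13, 7; x3 = 13 is not ≤ x4 = 7 — does not hold.
4. 7 = 9×0 + 7, so 9 does not divide 7 — does not hold.
5. 3x6 + 4x3 = 3(3) + 4(13) = 61, not 58 — does not hold.
6. 8 mod 6 = 2 — holds.
7. 4x4 + 4x3 = 4(7) + 4(13) = 80 — holds.
8. 4x4 − 3x7 = 4(7) − 3(8) = 4, not 1 — does not hold.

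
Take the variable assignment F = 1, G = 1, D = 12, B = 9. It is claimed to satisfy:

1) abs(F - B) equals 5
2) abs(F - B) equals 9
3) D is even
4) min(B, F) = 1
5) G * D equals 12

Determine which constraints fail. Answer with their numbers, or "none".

Constraints 1, 2 do not hold.

1) abs(1 - 9) = 8, not 5  ✗
2) abs(1 - 9) = 8, not 9  ✗
3) D = 12 is even  ✓
4) min(9, 1) = 1  ✓
5) G * D = 1 * 12 = 12  ✓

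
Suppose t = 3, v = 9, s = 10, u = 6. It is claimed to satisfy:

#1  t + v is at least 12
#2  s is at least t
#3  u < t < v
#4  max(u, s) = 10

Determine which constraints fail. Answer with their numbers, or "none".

Constraint 3 does not hold.

#1 t + v = 3 + 9 = 12; 12 ≥ 12 — satisfied.
#2 s = 10, t = 3; 10 ≥ 3 — satisfied.
#3 values 6, 3, 9; u = 6 is not < t = 3 — violated.
#4 max(6, 10) = 10 — satisfied.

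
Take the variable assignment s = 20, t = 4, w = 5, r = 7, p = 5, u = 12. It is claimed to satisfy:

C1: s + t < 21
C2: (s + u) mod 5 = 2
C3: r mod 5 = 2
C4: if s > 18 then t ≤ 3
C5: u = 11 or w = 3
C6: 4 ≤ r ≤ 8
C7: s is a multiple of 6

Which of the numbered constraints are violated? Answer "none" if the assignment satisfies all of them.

C1: s + t = 20 + 4 = 24; 24 ≥ 21, bound 21 not met  fails
C2: s + u = 32; 32 mod 5 = 2  holds
C3: 7 mod 5 = 2  holds
C4: s = 20 > 18, so we need t ≤ 3; but t = 4 > 3  fails
C5: u = 12 ≠ 11 and w = 5 ≠ 3; both disjuncts false  fails
C6: r = 7 lies in [4, 8]  holds
C7: 20 = 6×3 + 2, so 6 does not divide 20  fails

Constraints 1, 4, 5, 7 are violated.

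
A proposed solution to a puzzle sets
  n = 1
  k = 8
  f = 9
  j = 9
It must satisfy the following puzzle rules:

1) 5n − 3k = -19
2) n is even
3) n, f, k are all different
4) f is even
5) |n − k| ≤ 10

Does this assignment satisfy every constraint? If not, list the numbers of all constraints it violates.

Constraints 2, 4 do not hold.

1) 5n − 3k = 5(1) − 3(8) = -19 — satisfied.
2) n = 1 is odd — violated.
3) values 1, 9, 8 are pairwise distinct — satisfied.
4) f = 9 is odd — violated.
5) |1 − 8| = 7; 7 ≤ 10 — satisfied.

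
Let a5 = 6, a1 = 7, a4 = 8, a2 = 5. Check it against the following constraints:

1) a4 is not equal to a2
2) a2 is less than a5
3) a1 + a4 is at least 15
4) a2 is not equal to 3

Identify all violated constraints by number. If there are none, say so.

The assignment satisfies every constraint.

1) a4 = 8, a2 = 5; distinct — OK.
2) a2 = 5, a5 = 6; 5 < 6 — OK.
3) a1 + a4 = 7 + 8 = 15; 15 ≥ 15 — OK.
4) a2 = 5, and 5 ≠ 3 — OK.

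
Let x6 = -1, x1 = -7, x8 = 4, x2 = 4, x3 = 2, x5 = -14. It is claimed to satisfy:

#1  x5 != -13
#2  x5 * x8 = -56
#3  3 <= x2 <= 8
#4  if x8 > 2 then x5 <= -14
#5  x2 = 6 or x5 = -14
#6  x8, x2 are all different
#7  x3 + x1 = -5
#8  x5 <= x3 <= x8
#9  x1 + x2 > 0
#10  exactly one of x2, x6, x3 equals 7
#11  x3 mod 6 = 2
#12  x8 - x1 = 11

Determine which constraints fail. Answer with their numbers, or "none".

Constraints 6, 9, 10 are violated.

#1 x5 = -14, and -14 ≠ -13  ✓
#2 x5 * x8 = -14 * 4 = -56  ✓
#3 x2 = 4 lies in [3, 8]  ✓
#4 x8 = 4 > 2, so we need x5 ≤ -14; x5 = -14 ≤ -14  ✓
#5 x2 = 4 ≠ 6, but x5 = -14 = -14 (second disjunct)  ✓
#6 x8 = x2 = 4, not all different  ✗
#7 x3 + x1 = 2 + (-7) = -5  ✓
#8 values -14 <= 2 <= 4  ✓
#9 x1 + x2 = -7 + 4 = -3; -3 ≤ 0, bound 0 not met  ✗
#10 x2=4, x6=-1, x3=2; 0 of them equal 7, not exactly one  ✗
#11 2 mod 6 = 2  ✓
#12 x8 - x1 = 4 - (-7) = 11  ✓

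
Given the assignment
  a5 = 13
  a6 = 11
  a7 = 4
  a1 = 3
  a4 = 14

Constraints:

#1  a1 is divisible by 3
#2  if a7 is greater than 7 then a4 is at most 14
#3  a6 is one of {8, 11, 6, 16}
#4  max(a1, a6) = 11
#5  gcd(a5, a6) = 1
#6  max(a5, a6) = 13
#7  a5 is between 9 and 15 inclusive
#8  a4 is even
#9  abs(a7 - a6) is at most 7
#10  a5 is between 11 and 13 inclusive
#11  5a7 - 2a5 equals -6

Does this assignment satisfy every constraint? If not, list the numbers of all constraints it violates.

No violations.

#1 3 / 3 = 1, so 3 divides 3 — satisfied.
#2 a7 = 4, not > 7; antecedent false, conditional vacuously true — satisfied.
#3 a6 = 11 is in {8, 11, 6, 16} — satisfied.
#4 max(3, 11) = 11 — satisfied.
#5 gcd(13, 11) = 1 — satisfied.
#6 max(13, 11) = 13 — satisfied.
#7 a5 = 13 lies in [9, 15] — satisfied.
#8 a4 = 14 is even — satisfied.
#9 abs(4 - 11) = 7; 7 ≤ 7 — satisfied.
#10 a5 = 13 lies in [11, 13] — satisfied.
#11 5a7 - 2a5 = 5(4) - 2(13) = -6 — satisfied.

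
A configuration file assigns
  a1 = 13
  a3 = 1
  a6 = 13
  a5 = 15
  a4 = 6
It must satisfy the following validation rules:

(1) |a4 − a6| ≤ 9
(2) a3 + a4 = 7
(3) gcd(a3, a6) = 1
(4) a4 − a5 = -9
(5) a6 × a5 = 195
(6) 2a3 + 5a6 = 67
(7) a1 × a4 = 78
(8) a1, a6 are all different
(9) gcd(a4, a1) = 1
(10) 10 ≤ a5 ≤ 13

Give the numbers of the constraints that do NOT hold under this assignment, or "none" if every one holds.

Violated: 8, 10.

(1) |6 − 13| = 7; 7 ≤ 9  ✔
(2) a3 + a4 = 1 + 6 = 7  ✔
(3) gcd(1, 13) = 1  ✔
(4) a4 − a5 = 6 − 15 = -9  ✔
(5) a6 × a5 = 13 × 15 = 195  ✔
(6) 2a3 + 5a6 = 2(1) + 5(13) = 67  ✔
(7) a1 × a4 = 13 × 6 = 78  ✔
(8) a1 = a6 = 13, not all different  ✘
(9) gcd(6, 13) = 1  ✔
(10) a5 = 15 is outside [10, 13]  ✘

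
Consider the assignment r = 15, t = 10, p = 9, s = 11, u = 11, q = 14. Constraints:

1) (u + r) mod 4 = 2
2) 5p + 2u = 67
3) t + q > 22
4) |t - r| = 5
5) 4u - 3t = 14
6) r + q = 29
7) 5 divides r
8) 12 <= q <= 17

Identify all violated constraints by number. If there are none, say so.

None — every constraint holds.

1) u + r = 26; 26 mod 4 = 2 — holds.
2) 5p + 2u = 5(9) + 2(11) = 67 — holds.
3) t + q = 10 + 14 = 24; 24 > 22 — holds.
4) |10 - 15| = 5 — holds.
5) 4u - 3t = 4(11) - 3(10) = 14 — holds.
6) r + q = 15 + 14 = 29 — holds.
7) 15 / 5 = 3, so 5 divides 15 — holds.
8) q = 14 lies in [12, 17] — holds.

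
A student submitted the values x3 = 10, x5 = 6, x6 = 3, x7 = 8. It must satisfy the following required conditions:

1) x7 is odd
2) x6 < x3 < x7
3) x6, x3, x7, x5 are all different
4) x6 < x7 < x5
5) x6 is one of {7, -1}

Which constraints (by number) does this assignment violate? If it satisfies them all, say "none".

1) x7 = 8 is even  ✗
2) values 3, 10, 8; x3 = 10 is not < x7 = 8  ✗
3) values 3, 10, 8, 6 are pairwise distinct  ✓
4) values 3, 8, 6; x7 = 8 is not < x5 = 6  ✗
5) x6 = 3 is not in {7, -1}  ✗

No — constraints 1, 2, 4, 5 are not satisfied.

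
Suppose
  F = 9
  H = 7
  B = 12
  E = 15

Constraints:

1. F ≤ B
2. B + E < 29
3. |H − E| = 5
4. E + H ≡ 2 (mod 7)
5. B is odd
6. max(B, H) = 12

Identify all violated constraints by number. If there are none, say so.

Violated: 3, 4, and 5.

1. F = 9, B = 12; 9 ≤ 12  ✔
2. B + E = 12 + 15 = 27; 27 < 29  ✔
3. |7 − 15| = 8, not 5  ✘
4. E + H = 22; 22 mod 7 = 1, not 2  ✘
5. B = 12 is even  ✘
6. max(12, 7) = 12  ✔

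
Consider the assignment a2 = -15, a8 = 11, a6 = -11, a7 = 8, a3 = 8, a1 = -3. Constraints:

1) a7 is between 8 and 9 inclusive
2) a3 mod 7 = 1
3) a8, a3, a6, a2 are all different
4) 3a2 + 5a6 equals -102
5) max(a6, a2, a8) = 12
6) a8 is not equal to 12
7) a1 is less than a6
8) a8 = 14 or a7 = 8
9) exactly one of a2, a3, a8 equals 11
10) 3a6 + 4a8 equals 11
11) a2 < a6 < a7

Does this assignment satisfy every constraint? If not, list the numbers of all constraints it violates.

Constraints 4, 5, 7 do not hold.

1) a7 = 8 lies in [8, 9]  holds
2) 8 mod 7 = 1  holds
3) values 11, 8, -11, -15 are pairwise distinct  holds
4) 3a2 + 5a6 = 3(-15) + 5(-11) = -100, not -102  fails
5) max(-11, -15, 11) = 11, not 12  fails
6) a8 = 11, and 11 ≠ 12  holds
7) a1 = -3, a6 = -11; -3 ≥ -11 (want <)  fails
8) a8 = 11 ≠ 14, but a7 = 8 = 8 (second disjunct)  holds
9) a2=-15, a3=8, a8=11; 1 of them equals 11  holds
10) 3a6 + 4a8 = 3(-11) + 4(11) = 11  holds
11) values -15 < -11 < 8  holds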